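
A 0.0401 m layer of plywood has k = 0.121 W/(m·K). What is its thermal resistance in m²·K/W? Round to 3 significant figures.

0.331 m²·K/W

R = L/k = 0.0401/0.121 = 0.3314 m²·K/W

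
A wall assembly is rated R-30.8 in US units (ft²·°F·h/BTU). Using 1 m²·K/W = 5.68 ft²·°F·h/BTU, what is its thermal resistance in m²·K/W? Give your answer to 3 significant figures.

5.42 m²·K/W

R_SI = 30.8/5.68 = 5.423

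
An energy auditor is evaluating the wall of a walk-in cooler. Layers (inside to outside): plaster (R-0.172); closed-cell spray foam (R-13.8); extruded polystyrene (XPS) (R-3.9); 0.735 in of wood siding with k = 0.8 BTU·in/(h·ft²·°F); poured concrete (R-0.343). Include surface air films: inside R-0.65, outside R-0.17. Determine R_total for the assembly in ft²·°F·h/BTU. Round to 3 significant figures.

20.0 ft²·°F·h/BTU

0.735/0.8 = 0.9187
R_total = 0.65 + 0.172 + 13.8 + 3.9 + 0.9187 + 0.343 + 0.17 = 19.95 ft²·°F·h/BTU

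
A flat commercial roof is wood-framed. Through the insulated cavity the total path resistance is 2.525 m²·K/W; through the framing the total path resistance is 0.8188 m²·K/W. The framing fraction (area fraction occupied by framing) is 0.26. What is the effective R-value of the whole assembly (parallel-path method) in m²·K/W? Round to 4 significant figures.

U_eff = 0.74/2.525 + 0.26/0.8188 = 0.29307 + 0.31754 = 0.61061
R_eff = 1/U_eff = 1.6377 m²·K/W

1.638 m²·K/W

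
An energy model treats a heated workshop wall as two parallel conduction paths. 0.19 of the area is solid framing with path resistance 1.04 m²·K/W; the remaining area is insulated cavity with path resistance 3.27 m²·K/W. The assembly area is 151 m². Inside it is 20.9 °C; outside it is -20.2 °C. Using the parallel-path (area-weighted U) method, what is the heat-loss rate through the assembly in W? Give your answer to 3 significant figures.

U_eff = 0.81/3.27 + 0.19/1.04 = 0.2477 + 0.1827 = 0.4304
R_eff = 1/U_eff = 2.323 m²·K/W
Q = 151 × (20.9 − (-20.2)) / 2.323 = 2671 W

2670 W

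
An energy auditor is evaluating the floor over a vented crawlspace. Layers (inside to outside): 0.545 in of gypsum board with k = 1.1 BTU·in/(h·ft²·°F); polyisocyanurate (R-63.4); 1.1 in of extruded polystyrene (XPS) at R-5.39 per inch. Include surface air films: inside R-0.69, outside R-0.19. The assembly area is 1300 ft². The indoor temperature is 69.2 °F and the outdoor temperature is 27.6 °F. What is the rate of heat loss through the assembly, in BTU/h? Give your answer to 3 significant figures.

0.545/1.1 = 0.4955
1.1 × 5.39 = 5.929
R_total = 0.69 + 0.4955 + 63.4 + 5.929 + 0.19 = 70.7 ft²·°F·h/BTU
Q = A·ΔT/R = 1300 × (69.2 − 27.6) / 70.7 = 764.9 BTU/h

765 BTU/h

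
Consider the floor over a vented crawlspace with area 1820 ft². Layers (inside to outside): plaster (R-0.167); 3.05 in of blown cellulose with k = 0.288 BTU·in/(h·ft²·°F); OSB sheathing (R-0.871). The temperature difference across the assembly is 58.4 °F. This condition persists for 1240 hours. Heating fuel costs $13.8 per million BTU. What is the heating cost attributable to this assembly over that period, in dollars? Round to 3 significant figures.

3.05/0.288 = 10.59
R_total = 0.167 + 10.59 + 0.871 = 11.63 ft²·°F·h/BTU
Q = 1820 × 58.4 / 11.63 = 9140 BTU/h
E = 9140 × 1240 = 11330000 BTU
Cost = 11330000/10⁶ × 13.8 = $156.4

156 dollars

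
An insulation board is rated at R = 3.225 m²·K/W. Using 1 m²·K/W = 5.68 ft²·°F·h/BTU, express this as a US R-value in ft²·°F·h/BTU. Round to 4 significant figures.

18.32 ft²·°F·h/BTU

R_US = 3.225 × 5.68 = 18.318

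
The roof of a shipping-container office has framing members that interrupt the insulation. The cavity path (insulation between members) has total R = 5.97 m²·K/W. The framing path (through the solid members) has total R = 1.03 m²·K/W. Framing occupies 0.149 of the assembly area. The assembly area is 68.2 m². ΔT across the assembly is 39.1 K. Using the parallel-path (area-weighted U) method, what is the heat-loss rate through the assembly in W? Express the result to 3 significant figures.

U_eff = 0.851/5.97 + 0.149/1.03 = 0.1425 + 0.1447 = 0.2872
R_eff = 1/U_eff = 3.482 m²·K/W
Q = 68.2 × 39.1 / 3.482 = 765.9 W

766 W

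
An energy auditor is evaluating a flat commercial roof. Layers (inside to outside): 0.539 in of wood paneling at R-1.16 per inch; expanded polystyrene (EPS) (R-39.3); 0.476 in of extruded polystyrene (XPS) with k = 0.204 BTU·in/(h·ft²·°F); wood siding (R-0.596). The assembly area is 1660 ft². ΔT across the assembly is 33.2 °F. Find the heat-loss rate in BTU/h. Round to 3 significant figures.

0.539 × 1.16 = 0.6252
0.476/0.204 = 2.333
R_total = 0.6252 + 39.3 + 2.333 + 0.596 = 42.85 ft²·°F·h/BTU
Q = A·ΔT/R = 1660 × 33.2 / 42.85 = 1286 BTU/h

1290 BTU/h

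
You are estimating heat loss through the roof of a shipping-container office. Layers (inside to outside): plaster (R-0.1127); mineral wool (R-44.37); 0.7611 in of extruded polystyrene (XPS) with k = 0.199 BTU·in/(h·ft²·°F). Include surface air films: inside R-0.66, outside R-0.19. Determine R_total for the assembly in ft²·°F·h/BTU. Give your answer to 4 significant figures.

49.16 ft²·°F·h/BTU

0.7611/0.199 = 3.8246
R_total = 0.66 + 0.1127 + 44.37 + 3.8246 + 0.19 = 49.157 ft²·°F·h/BTU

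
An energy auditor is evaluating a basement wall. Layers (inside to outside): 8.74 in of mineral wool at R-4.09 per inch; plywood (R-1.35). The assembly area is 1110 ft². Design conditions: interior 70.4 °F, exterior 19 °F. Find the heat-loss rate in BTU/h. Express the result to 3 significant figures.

8.74 × 4.09 = 35.75
R_total = 35.75 + 1.35 = 37.1 ft²·°F·h/BTU
Q = A·ΔT/R = 1110 × (70.4 − 19) / 37.1 = 1538 BTU/h

1540 BTU/h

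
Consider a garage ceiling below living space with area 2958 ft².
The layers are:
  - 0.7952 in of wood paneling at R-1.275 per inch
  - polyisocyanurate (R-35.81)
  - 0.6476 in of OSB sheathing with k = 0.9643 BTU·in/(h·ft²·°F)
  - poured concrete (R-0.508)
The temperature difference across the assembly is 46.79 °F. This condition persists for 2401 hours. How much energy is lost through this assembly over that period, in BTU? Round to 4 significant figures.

0.7952 × 1.275 = 1.0139
0.6476/0.9643 = 0.67158
R_total = 1.0139 + 35.81 + 0.67158 + 0.508 = 38.003 ft²·°F·h/BTU
Q = 2958 × 46.79 / 38.003 = 3641.9 BTU/h
E = 3641.9 × 2401 = 8744200 BTU

8744000 BTU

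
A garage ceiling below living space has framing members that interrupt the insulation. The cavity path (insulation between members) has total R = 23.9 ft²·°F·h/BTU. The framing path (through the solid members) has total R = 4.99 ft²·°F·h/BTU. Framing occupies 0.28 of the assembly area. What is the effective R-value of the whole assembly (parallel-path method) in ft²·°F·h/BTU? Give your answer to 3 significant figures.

11.6 ft²·°F·h/BTU

U_eff = 0.72/23.9 + 0.28/4.99 = 0.03013 + 0.05611 = 0.08624
R_eff = 1/U_eff = 11.6 ft²·°F·h/BTU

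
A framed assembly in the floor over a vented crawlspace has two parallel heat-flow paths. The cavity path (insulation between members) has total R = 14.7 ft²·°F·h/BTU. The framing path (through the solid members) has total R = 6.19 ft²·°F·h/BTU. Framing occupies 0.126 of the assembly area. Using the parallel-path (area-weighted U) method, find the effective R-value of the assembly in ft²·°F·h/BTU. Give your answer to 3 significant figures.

U_eff = 0.874/14.7 + 0.126/6.19 = 0.05946 + 0.02036 = 0.07981
R_eff = 1/U_eff = 12.53 ft²·°F·h/BTU

12.5 ft²·°F·h/BTU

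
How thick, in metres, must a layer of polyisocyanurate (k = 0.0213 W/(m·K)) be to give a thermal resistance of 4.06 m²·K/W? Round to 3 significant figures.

0.0865 m

L = R·k = 4.06 × 0.0213 = 0.08648 m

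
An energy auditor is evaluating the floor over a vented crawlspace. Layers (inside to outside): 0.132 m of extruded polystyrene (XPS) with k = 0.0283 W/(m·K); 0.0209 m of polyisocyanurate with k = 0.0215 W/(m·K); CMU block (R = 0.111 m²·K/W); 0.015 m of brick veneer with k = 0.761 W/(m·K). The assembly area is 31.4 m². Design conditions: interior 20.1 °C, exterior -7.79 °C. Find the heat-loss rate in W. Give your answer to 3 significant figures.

152 W

0.132/0.0283 = 4.664
0.0209/0.0215 = 0.9721
0.015/0.761 = 0.01971
R_total = 4.664 + 0.9721 + 0.111 + 0.01971 = 5.767 m²·K/W
Q = A·ΔT/R = 31.4 × (20.1 − (-7.79)) / 5.767 = 151.9 W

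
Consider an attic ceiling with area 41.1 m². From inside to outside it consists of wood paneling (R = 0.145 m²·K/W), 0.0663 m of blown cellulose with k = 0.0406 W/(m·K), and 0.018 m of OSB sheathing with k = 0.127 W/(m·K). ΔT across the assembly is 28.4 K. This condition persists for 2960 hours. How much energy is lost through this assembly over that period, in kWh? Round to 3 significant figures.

1800 kWh

0.0663/0.0406 = 1.633
0.018/0.127 = 0.1417
R_total = 0.145 + 1.633 + 0.1417 = 1.92 m²·K/W
Q = 41.1 × 28.4 / 1.92 = 608 W
E = 608 W × 2960 h / 1000 = 1800 kWh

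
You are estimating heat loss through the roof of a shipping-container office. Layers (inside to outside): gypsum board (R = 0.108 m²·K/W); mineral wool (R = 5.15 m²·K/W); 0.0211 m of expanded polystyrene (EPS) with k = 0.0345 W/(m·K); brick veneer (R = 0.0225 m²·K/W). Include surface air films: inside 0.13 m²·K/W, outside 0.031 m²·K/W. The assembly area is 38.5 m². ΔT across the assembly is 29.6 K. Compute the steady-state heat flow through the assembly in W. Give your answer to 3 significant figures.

0.0211/0.0345 = 0.6116
R_total = 0.13 + 0.108 + 5.15 + 0.6116 + 0.0225 + 0.031 = 6.053 m²·K/W
Q = A·ΔT/R = 38.5 × 29.6 / 6.053 = 188.3 W

188 W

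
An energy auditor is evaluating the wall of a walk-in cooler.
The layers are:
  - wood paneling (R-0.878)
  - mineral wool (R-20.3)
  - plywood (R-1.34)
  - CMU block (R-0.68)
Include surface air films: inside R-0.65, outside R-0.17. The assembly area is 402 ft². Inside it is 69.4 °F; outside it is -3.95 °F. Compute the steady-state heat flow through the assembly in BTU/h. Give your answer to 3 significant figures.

R_total = 0.65 + 0.878 + 20.3 + 1.34 + 0.68 + 0.17 = 24.02 ft²·°F·h/BTU
Q = A·ΔT/R = 402 × (69.4 − (-3.95)) / 24.02 = 1228 BTU/h

1230 BTU/h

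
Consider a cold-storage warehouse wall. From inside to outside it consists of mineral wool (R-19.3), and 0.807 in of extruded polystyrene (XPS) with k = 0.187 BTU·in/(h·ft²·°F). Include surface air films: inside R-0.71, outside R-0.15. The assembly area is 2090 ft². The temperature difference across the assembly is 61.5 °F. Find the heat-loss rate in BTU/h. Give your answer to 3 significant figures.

5250 BTU/h

0.807/0.187 = 4.316
R_total = 0.71 + 19.3 + 4.316 + 0.15 = 24.48 ft²·°F·h/BTU
Q = A·ΔT/R = 2090 × 61.5 / 24.48 = 5252 BTU/h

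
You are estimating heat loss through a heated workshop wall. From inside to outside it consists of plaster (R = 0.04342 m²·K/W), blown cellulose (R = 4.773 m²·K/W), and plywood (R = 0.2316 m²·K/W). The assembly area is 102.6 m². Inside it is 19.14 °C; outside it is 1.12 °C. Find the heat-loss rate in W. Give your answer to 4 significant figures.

R_total = 0.04342 + 4.773 + 0.2316 = 5.048 m²·K/W
Q = A·ΔT/R = 102.6 × (19.14 − 1.12) / 5.048 = 366.25 W

366.3 W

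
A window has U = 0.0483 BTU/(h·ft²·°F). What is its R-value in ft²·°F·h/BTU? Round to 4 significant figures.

R = 1/U = 1/0.0483 = 20.704

20.70 ft²·°F·h/BTU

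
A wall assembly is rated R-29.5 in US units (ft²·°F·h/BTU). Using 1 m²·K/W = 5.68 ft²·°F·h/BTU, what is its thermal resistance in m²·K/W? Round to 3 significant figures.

5.19 m²·K/W

R_SI = 29.5/5.68 = 5.194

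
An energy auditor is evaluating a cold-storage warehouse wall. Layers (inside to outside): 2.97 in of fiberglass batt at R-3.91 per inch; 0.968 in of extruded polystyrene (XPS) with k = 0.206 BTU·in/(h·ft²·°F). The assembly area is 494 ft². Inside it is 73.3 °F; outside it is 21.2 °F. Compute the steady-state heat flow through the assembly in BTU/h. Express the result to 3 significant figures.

2.97 × 3.91 = 11.61
0.968/0.206 = 4.699
R_total = 11.61 + 4.699 = 16.31 ft²·°F·h/BTU
Q = A·ΔT/R = 494 × (73.3 − 21.2) / 16.31 = 1578 BTU/h

1580 BTU/h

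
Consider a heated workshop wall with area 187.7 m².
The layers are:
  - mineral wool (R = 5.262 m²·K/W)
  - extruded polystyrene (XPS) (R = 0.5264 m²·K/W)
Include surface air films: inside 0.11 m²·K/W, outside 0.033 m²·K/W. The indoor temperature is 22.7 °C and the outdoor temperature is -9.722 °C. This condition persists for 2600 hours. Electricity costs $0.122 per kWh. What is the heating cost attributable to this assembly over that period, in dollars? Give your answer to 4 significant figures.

325.4 dollars

R_total = 0.11 + 5.262 + 0.5264 + 0.033 = 5.9314 m²·K/W
Q = 187.7 × (22.7 − (-9.722)) / 5.9314 = 1026 W
E = 1026 W × 2600 h / 1000 = 2667.6 kWh
Cost = 2667.6 × 0.122 = $325.45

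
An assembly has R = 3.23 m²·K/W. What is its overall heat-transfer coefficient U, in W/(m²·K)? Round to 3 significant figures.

0.310 W/(m²·K)

U = 1/R = 1/3.23 = 0.3096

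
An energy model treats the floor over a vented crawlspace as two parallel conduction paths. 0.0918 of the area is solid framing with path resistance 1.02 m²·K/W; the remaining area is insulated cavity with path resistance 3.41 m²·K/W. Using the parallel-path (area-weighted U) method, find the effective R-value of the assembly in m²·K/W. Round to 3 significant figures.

2.81 m²·K/W

U_eff = 0.9082/3.41 + 0.0918/1.02 = 0.2663 + 0.09 = 0.3563
R_eff = 1/U_eff = 2.806 m²·K/W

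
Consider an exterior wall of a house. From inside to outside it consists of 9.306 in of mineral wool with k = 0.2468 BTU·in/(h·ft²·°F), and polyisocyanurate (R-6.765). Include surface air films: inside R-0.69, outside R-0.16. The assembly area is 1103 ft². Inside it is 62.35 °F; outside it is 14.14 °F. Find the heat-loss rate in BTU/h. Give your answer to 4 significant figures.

1173 BTU/h

9.306/0.2468 = 37.707
R_total = 0.69 + 37.707 + 6.765 + 0.16 = 45.322 ft²·°F·h/BTU
Q = A·ΔT/R = 1103 × (62.35 − 14.14) / 45.322 = 1173.3 BTU/h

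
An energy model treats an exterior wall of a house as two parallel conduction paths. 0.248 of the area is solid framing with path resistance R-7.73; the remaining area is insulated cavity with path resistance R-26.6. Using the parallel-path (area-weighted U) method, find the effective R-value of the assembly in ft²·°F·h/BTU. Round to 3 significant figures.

16.6 ft²·°F·h/BTU

U_eff = 0.752/26.6 + 0.248/7.73 = 0.02827 + 0.03208 = 0.06035
R_eff = 1/U_eff = 16.57 ft²·°F·h/BTU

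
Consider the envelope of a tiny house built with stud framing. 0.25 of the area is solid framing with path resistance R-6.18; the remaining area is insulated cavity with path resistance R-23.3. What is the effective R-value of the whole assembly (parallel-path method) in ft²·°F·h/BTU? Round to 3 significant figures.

U_eff = 0.75/23.3 + 0.25/6.18 = 0.03219 + 0.04045 = 0.07264
R_eff = 1/U_eff = 13.77 ft²·°F·h/BTU

13.8 ft²·°F·h/BTU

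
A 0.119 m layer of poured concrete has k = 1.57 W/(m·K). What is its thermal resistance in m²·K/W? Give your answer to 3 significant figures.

0.0758 m²·K/W

R = L/k = 0.119/1.57 = 0.0758 m²·K/W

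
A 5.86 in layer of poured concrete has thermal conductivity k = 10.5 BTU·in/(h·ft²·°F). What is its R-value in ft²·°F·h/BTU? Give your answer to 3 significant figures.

0.558 ft²·°F·h/BTU

R = L/k = 5.86/10.5 = 0.5581 ft²·°F·h/BTU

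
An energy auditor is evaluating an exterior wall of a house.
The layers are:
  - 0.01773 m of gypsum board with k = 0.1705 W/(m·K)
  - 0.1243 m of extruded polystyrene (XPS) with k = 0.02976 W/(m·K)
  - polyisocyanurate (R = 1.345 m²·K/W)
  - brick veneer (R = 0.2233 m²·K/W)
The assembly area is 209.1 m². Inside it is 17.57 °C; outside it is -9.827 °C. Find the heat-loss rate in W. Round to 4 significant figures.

979.4 W

0.01773/0.1705 = 0.10399
0.1243/0.02976 = 4.1767
R_total = 0.10399 + 4.1767 + 1.345 + 0.2233 = 5.849 m²·K/W
Q = A·ΔT/R = 209.1 × (17.57 − (-9.827)) / 5.849 = 979.43 W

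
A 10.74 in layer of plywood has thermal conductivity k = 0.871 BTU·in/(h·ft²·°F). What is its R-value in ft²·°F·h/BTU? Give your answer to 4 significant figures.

12.33 ft²·°F·h/BTU

R = L/k = 10.74/0.871 = 12.331 ft²·°F·h/BTU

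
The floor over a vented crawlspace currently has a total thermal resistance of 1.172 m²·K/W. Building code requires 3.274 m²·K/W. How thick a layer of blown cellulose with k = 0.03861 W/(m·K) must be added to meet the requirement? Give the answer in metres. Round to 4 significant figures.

ΔR = 3.274 − 1.172 = 2.102 m²·K/W
L = ΔR × k = 2.102 × 0.03861 = 0.081158 m

0.08116 m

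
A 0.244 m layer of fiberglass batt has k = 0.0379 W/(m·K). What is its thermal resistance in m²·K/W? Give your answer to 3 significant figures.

R = L/k = 0.244/0.0379 = 6.438 m²·K/W

6.44 m²·K/W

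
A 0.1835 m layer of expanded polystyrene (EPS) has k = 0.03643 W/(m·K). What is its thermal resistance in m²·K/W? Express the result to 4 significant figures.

5.037 m²·K/W

R = L/k = 0.1835/0.03643 = 5.0371 m²·K/W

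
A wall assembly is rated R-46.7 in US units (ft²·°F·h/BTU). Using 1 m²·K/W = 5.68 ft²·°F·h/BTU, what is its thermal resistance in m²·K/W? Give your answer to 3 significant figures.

8.22 m²·K/W

R_SI = 46.7/5.68 = 8.222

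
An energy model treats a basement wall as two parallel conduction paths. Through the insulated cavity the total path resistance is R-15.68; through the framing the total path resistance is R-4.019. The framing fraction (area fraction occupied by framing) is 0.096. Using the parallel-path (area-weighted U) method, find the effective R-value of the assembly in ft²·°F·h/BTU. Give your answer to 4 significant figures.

12.26 ft²·°F·h/BTU

U_eff = 0.904/15.68 + 0.096/4.019 = 0.057653 + 0.023887 = 0.08154
R_eff = 1/U_eff = 12.264 ft²·°F·h/BTU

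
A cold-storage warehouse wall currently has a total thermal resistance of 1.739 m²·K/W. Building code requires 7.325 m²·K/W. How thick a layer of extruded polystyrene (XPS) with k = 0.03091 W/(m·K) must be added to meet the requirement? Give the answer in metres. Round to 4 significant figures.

0.1727 m

ΔR = 7.325 − 1.739 = 5.586 m²·K/W
L = ΔR × k = 5.586 × 0.03091 = 0.17266 m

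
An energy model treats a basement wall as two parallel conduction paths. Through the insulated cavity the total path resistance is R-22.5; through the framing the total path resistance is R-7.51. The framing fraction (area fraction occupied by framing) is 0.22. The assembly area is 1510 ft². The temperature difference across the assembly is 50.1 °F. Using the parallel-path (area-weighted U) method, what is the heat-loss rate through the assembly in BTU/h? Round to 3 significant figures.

4840 BTU/h

U_eff = 0.78/22.5 + 0.22/7.51 = 0.03467 + 0.02929 = 0.06396
R_eff = 1/U_eff = 15.63 ft²·°F·h/BTU
Q = 1510 × 50.1 / 15.63 = 4839 BTU/h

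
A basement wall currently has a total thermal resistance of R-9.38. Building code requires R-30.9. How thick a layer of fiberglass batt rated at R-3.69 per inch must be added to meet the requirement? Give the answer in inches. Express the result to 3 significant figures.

ΔR = 30.9 − 9.38 = 21.52 ft²·°F·h/BTU
L = ΔR / (R/in) = 21.52/3.69 = 5.832 in

5.83 in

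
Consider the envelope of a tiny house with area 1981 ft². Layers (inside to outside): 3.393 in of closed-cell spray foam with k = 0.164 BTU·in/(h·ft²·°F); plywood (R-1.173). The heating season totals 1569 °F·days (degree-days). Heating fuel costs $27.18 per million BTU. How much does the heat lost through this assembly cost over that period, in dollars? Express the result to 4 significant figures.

3.393/0.164 = 20.689
R_total = 20.689 + 1.173 = 21.862 ft²·°F·h/BTU
E = A × HDD × 24 / R = 1981 × 1569 × 24 / 21.862 = 3412200 BTU
Cost = 3412200/10⁶ × 27.18 = $92.742

92.74 dollars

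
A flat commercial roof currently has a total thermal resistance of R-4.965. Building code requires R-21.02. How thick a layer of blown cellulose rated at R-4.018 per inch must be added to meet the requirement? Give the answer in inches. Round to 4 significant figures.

3.996 in

ΔR = 21.02 − 4.965 = 16.055 ft²·°F·h/BTU
L = ΔR / (R/in) = 16.055/4.018 = 3.9958 in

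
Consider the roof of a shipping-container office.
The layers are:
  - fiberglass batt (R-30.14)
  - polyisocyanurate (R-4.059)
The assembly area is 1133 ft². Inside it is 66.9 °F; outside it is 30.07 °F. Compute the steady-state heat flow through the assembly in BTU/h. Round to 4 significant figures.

R_total = 30.14 + 4.059 = 34.199 ft²·°F·h/BTU
Q = A·ΔT/R = 1133 × (66.9 − 30.07) / 34.199 = 1220.2 BTU/h

1220 BTU/h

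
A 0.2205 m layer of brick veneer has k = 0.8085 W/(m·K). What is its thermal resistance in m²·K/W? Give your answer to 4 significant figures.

0.2727 m²·K/W

R = L/k = 0.2205/0.8085 = 0.27273 m²·K/W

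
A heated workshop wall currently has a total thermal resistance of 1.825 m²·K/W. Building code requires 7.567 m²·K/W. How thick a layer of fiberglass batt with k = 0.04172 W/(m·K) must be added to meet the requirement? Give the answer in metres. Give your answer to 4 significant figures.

ΔR = 7.567 − 1.825 = 5.742 m²·K/W
L = ΔR × k = 5.742 × 0.04172 = 0.23956 m

0.2396 m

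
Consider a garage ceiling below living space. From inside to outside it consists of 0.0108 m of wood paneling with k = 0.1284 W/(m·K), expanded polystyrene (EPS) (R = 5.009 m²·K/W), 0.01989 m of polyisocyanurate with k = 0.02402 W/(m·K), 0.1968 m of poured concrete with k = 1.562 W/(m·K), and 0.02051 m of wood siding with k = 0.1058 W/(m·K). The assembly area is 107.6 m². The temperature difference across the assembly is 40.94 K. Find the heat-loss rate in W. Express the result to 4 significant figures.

0.0108/0.1284 = 0.084112
0.01989/0.02402 = 0.82806
0.1968/1.562 = 0.12599
0.02051/0.1058 = 0.19386
R_total = 0.084112 + 5.009 + 0.82806 + 0.12599 + 0.19386 = 6.241 m²·K/W
Q = A·ΔT/R = 107.6 × 40.94 / 6.241 = 705.84 W

705.8 W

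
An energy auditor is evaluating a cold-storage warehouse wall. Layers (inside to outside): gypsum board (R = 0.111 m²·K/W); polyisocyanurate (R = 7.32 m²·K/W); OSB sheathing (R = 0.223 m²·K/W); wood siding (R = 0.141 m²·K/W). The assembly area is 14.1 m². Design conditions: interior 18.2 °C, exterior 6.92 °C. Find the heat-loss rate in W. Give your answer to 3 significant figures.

20.4 W

R_total = 0.111 + 7.32 + 0.223 + 0.141 = 7.795 m²·K/W
Q = A·ΔT/R = 14.1 × (18.2 − 6.92) / 7.795 = 20.4 W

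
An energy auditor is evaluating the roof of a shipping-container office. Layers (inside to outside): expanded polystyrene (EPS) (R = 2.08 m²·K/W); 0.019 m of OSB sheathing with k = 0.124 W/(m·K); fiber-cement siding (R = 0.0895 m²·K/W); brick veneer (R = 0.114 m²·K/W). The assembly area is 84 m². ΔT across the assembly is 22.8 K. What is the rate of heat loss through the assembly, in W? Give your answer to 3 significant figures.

786 W

0.019/0.124 = 0.1532
R_total = 2.08 + 0.1532 + 0.0895 + 0.114 = 2.437 m²·K/W
Q = A·ΔT/R = 84 × 22.8 / 2.437 = 786 W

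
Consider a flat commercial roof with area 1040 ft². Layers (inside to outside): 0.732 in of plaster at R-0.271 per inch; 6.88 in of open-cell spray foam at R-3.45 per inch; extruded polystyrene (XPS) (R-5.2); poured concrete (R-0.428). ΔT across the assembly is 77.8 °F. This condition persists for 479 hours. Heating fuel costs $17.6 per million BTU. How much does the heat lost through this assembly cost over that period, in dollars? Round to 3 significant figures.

23.1 dollars

0.732 × 0.271 = 0.1984
6.88 × 3.45 = 23.74
R_total = 0.1984 + 23.74 + 5.2 + 0.428 = 29.56 ft²·°F·h/BTU
Q = 1040 × 77.8 / 29.56 = 2737 BTU/h
E = 2737 × 479 = 1311000 BTU
Cost = 1311000/10⁶ × 17.6 = $23.07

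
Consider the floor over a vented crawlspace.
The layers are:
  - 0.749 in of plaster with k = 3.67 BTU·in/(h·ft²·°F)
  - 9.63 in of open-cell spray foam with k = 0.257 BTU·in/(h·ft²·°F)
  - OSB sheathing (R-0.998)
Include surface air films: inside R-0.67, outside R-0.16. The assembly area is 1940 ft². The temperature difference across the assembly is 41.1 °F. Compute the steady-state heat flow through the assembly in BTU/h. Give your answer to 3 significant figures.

0.749/3.67 = 0.2041
9.63/0.257 = 37.47
R_total = 0.67 + 0.2041 + 37.47 + 0.998 + 0.16 = 39.5 ft²·°F·h/BTU
Q = A·ΔT/R = 1940 × 41.1 / 39.5 = 2018 BTU/h

2020 BTU/h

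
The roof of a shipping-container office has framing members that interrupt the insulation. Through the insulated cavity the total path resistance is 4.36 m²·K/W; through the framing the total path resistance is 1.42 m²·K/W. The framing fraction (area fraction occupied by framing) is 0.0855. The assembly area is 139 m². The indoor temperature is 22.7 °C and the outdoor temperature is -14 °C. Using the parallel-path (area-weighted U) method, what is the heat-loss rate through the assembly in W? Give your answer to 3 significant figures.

1380 W

U_eff = 0.9145/4.36 + 0.0855/1.42 = 0.2097 + 0.06021 = 0.27
R_eff = 1/U_eff = 3.704 m²·K/W
Q = 139 × (22.7 − (-14)) / 3.704 = 1377 W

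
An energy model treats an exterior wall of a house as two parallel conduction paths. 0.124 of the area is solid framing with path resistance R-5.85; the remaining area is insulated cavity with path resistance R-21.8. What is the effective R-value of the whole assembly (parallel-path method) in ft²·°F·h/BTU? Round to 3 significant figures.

U_eff = 0.876/21.8 + 0.124/5.85 = 0.04018 + 0.0212 = 0.06138
R_eff = 1/U_eff = 16.29 ft²·°F·h/BTU

16.3 ft²·°F·h/BTU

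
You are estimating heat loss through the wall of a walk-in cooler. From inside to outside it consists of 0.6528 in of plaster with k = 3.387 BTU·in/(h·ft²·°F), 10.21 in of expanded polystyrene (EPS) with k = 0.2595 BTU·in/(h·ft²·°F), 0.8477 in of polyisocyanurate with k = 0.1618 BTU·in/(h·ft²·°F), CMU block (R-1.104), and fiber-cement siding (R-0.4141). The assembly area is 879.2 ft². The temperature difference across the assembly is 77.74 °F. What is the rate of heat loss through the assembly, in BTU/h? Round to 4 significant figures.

1476 BTU/h

0.6528/3.387 = 0.19274
10.21/0.2595 = 39.345
0.8477/0.1618 = 5.2392
R_total = 0.19274 + 39.345 + 5.2392 + 1.104 + 0.4141 = 46.295 ft²·°F·h/BTU
Q = A·ΔT/R = 879.2 × 77.74 / 46.295 = 1476.4 BTU/h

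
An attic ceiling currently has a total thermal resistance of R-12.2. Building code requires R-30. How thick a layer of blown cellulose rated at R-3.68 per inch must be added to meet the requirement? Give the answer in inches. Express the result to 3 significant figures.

4.84 in

ΔR = 30 − 12.2 = 17.8 ft²·°F·h/BTU
L = ΔR / (R/in) = 17.8/3.68 = 4.837 in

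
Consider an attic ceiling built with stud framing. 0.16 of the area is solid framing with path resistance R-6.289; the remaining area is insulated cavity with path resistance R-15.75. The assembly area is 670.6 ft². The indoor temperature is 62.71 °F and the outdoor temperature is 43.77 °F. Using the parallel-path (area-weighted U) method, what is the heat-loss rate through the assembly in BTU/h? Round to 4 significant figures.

1001 BTU/h

U_eff = 0.84/15.75 + 0.16/6.289 = 0.053333 + 0.025441 = 0.078775
R_eff = 1/U_eff = 12.694 ft²·°F·h/BTU
Q = 670.6 × (62.71 − 43.77) / 12.694 = 1000.5 BTU/h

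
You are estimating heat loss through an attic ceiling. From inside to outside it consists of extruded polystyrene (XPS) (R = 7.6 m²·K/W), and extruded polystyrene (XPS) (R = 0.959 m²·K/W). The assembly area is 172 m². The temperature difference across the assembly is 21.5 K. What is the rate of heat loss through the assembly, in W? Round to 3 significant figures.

R_total = 7.6 + 0.959 = 8.559 m²·K/W
Q = A·ΔT/R = 172 × 21.5 / 8.559 = 432.1 W

432 W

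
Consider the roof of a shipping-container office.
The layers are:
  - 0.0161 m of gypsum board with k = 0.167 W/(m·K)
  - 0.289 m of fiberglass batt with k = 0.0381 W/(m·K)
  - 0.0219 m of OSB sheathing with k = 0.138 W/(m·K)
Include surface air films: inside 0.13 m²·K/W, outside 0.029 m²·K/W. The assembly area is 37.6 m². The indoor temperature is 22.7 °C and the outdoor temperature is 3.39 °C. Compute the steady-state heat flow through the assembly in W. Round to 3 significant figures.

90.8 W

0.0161/0.167 = 0.09641
0.289/0.0381 = 7.585
0.0219/0.138 = 0.1587
R_total = 0.13 + 0.09641 + 7.585 + 0.1587 + 0.029 = 7.999 m²·K/W
Q = A·ΔT/R = 37.6 × (22.7 − 3.39) / 7.999 = 90.76 W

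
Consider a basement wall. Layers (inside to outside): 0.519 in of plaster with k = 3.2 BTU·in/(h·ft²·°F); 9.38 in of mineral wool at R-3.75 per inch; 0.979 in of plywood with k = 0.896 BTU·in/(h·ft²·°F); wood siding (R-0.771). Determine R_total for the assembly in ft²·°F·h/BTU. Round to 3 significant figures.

0.519/3.2 = 0.1622
9.38 × 3.75 = 35.18
0.979/0.896 = 1.093
R_total = 0.1622 + 35.18 + 1.093 + 0.771 = 37.2 ft²·°F·h/BTU

37.2 ft²·°F·h/BTU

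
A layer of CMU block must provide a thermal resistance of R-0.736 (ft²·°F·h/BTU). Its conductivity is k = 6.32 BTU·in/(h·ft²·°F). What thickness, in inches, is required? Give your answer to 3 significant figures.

L = R × k = 0.736 × 6.32 = 4.652 in

4.65 in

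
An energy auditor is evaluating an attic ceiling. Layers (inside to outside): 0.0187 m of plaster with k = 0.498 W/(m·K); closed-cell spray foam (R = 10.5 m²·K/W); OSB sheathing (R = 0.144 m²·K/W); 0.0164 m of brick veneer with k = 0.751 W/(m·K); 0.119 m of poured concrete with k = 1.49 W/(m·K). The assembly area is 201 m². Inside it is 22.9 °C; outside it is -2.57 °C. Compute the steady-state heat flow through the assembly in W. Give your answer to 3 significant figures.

0.0187/0.498 = 0.03755
0.0164/0.751 = 0.02184
0.119/1.49 = 0.07987
R_total = 0.03755 + 10.5 + 0.144 + 0.02184 + 0.07987 = 10.78 m²·K/W
Q = A·ΔT/R = 201 × (22.9 − (-2.57)) / 10.78 = 474.8 W

475 W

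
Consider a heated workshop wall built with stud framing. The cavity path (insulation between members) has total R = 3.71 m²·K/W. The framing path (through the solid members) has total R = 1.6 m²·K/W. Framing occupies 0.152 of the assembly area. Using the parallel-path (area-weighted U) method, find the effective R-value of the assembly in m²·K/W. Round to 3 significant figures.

U_eff = 0.848/3.71 + 0.152/1.6 = 0.2286 + 0.095 = 0.3236
R_eff = 1/U_eff = 3.091 m²·K/W

3.09 m²·K/W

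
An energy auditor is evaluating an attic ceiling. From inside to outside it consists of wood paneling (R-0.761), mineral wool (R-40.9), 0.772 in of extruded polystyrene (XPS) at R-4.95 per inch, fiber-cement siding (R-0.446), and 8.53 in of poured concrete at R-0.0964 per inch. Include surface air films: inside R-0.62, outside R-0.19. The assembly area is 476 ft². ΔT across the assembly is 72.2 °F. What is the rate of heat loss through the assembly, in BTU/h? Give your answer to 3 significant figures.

723 BTU/h

0.772 × 4.95 = 3.821
8.53 × 0.0964 = 0.8223
R_total = 0.62 + 0.761 + 40.9 + 3.821 + 0.446 + 0.8223 + 0.19 = 47.56 ft²·°F·h/BTU
Q = A·ΔT/R = 476 × 72.2 / 47.56 = 722.6 BTU/h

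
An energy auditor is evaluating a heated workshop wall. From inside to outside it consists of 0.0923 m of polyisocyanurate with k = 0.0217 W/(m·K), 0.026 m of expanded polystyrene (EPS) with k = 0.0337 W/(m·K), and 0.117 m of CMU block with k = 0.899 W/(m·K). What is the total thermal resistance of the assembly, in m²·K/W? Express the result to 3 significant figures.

5.16 m²·K/W

0.0923/0.0217 = 4.253
0.026/0.0337 = 0.7715
0.117/0.899 = 0.1301
R_total = 4.253 + 0.7715 + 0.1301 = 5.155 m²·K/W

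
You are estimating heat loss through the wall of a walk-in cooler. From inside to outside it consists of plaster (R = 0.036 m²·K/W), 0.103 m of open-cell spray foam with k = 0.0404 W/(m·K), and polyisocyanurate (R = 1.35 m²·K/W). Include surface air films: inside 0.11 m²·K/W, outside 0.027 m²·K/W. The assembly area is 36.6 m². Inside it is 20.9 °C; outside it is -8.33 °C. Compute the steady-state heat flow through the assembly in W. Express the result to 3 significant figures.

263 W

0.103/0.0404 = 2.55
R_total = 0.11 + 0.036 + 2.55 + 1.35 + 0.027 = 4.073 m²·K/W
Q = A·ΔT/R = 36.6 × (20.9 − (-8.33)) / 4.073 = 262.7 W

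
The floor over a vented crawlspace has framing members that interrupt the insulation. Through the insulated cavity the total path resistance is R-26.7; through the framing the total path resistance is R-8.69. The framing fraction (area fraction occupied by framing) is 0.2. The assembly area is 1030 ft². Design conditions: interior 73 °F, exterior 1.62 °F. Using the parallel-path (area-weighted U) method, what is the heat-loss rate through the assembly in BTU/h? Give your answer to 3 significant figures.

U_eff = 0.8/26.7 + 0.2/8.69 = 0.02996 + 0.02301 = 0.05298
R_eff = 1/U_eff = 18.88 ft²·°F·h/BTU
Q = 1030 × (73 − 1.62) / 18.88 = 3895 BTU/h

3890 BTU/h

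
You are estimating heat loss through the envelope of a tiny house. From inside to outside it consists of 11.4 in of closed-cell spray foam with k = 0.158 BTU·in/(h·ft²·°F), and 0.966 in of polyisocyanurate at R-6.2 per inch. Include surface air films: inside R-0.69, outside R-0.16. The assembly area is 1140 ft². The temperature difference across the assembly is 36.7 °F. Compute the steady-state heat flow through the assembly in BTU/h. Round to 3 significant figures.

11.4/0.158 = 72.15
0.966 × 6.2 = 5.989
R_total = 0.69 + 72.15 + 5.989 + 0.16 = 78.99 ft²·°F·h/BTU
Q = A·ΔT/R = 1140 × 36.7 / 78.99 = 529.7 BTU/h

530 BTU/h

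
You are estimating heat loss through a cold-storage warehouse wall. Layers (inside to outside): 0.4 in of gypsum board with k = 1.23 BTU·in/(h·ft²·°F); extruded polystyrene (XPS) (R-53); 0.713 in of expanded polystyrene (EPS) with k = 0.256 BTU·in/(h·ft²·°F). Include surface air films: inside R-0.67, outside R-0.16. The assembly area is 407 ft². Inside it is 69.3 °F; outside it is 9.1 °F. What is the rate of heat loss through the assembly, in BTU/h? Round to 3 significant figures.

0.4/1.23 = 0.3252
0.713/0.256 = 2.785
R_total = 0.67 + 0.3252 + 53 + 2.785 + 0.16 = 56.94 ft²·°F·h/BTU
Q = A·ΔT/R = 407 × (69.3 − 9.1) / 56.94 = 430.3 BTU/h

430 BTU/h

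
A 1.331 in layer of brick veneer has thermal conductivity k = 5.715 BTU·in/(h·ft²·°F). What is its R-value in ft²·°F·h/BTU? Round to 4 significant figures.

0.2329 ft²·°F·h/BTU

R = L/k = 1.331/5.715 = 0.2329 ft²·°F·h/BTU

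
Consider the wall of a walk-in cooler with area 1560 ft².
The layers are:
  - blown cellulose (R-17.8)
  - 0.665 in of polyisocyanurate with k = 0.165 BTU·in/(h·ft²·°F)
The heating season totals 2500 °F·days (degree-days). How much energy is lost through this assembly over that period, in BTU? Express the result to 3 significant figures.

4290000 BTU

0.665/0.165 = 4.03
R_total = 17.8 + 4.03 = 21.83 ft²·°F·h/BTU
E = A × HDD × 24 / R = 1560 × 2500 × 24 / 21.83 = 4288000 BTU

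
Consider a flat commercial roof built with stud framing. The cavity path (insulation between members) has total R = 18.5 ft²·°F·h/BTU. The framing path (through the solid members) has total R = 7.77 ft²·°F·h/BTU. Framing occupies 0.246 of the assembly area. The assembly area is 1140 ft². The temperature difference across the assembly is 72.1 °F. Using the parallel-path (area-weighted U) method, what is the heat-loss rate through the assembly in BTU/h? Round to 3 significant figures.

U_eff = 0.754/18.5 + 0.246/7.77 = 0.04076 + 0.03166 = 0.07242
R_eff = 1/U_eff = 13.81 ft²·°F·h/BTU
Q = 1140 × 72.1 / 13.81 = 5952 BTU/h

5950 BTU/h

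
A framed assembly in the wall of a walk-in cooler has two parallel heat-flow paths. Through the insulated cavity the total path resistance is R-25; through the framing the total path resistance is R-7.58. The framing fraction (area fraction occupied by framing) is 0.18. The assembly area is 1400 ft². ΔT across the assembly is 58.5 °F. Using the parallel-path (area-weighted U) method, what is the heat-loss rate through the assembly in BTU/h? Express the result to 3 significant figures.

4630 BTU/h

U_eff = 0.82/25 + 0.18/7.58 = 0.0328 + 0.02375 = 0.05655
R_eff = 1/U_eff = 17.68 ft²·°F·h/BTU
Q = 1400 × 58.5 / 17.68 = 4631 BTU/h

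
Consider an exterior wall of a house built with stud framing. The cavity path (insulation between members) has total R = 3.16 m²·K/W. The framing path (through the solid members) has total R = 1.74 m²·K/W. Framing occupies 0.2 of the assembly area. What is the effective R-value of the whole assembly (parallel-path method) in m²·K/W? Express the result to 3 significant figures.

U_eff = 0.8/3.16 + 0.2/1.74 = 0.2532 + 0.1149 = 0.3681
R_eff = 1/U_eff = 2.717 m²·K/W

2.72 m²·K/W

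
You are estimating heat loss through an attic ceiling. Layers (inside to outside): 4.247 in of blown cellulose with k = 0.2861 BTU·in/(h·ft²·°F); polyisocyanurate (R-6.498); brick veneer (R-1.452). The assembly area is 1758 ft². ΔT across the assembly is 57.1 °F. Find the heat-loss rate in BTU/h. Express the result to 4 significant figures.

4.247/0.2861 = 14.844
R_total = 14.844 + 6.498 + 1.452 = 22.794 ft²·°F·h/BTU
Q = A·ΔT/R = 1758 × 57.1 / 22.794 = 4403.8 BTU/h

4404 BTU/h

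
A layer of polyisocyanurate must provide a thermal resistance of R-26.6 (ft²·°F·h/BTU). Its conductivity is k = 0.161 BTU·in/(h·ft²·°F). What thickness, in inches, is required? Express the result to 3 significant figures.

4.28 in

L = R × k = 26.6 × 0.161 = 4.283 in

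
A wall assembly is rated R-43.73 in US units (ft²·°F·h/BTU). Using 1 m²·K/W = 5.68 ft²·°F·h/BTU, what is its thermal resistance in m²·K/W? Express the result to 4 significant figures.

7.699 m²·K/W

R_SI = 43.73/5.68 = 7.6989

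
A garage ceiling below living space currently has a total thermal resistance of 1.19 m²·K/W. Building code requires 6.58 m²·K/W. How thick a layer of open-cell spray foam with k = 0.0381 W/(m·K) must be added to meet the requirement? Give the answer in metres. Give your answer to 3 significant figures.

ΔR = 6.58 − 1.19 = 5.39 m²·K/W
L = ΔR × k = 5.39 × 0.0381 = 0.2054 m

0.205 m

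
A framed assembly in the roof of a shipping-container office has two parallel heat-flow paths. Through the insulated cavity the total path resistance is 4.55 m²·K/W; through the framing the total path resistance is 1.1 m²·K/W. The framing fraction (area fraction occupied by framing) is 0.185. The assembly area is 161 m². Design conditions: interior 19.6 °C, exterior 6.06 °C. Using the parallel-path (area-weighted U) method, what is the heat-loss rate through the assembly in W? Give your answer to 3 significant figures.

U_eff = 0.815/4.55 + 0.185/1.1 = 0.1791 + 0.1682 = 0.3473
R_eff = 1/U_eff = 2.879 m²·K/W
Q = 161 × (19.6 − 6.06) / 2.879 = 757.1 W

757 W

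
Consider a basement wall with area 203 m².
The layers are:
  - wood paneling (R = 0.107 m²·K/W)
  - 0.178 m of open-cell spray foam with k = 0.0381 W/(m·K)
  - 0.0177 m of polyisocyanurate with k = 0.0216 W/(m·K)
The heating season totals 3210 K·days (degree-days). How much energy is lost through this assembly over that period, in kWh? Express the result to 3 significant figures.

2790 kWh

0.178/0.0381 = 4.672
0.0177/0.0216 = 0.8194
R_total = 0.107 + 4.672 + 0.8194 = 5.598 m²·K/W
E = A × HDD × 24 / R / 1000 = 203 × 3210 × 24 / 5.598 / 1000 = 2794 kWh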